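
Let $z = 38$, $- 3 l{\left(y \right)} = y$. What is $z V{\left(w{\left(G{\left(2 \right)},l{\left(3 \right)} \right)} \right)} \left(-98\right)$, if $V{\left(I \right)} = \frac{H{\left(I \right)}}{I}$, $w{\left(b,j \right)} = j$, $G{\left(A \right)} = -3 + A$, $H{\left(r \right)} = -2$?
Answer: $-7448$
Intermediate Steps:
$l{\left(y \right)} = - \frac{y}{3}$
$V{\left(I \right)} = - \frac{2}{I}$
$z V{\left(w{\left(G{\left(2 \right)},l{\left(3 \right)} \right)} \right)} \left(-98\right) = 38 \left(- \frac{2}{\left(- \frac{1}{3}\right) 3}\right) \left(-98\right) = 38 \left(- \frac{2}{-1}\right) \left(-98\right) = 38 \left(\left(-2\right) \left(-1\right)\right) \left(-98\right) = 38 \cdot 2 \left(-98\right) = 76 \left(-98\right) = -7448$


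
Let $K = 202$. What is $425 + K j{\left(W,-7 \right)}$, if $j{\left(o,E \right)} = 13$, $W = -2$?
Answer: $3051$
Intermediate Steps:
$425 + K j{\left(W,-7 \right)} = 425 + 202 \cdot 13 = 425 + 2626 = 3051$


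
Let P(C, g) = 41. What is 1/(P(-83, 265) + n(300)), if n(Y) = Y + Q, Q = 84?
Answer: 1/425 ≈ 0.0023529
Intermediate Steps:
n(Y) = 84 + Y (n(Y) = Y + 84 = 84 + Y)
1/(P(-83, 265) + n(300)) = 1/(41 + (84 + 300)) = 1/(41 + 384) = 1/425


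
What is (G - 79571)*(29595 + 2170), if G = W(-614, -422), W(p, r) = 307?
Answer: -2517820960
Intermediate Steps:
G = 307
(G - 79571)*(29595 + 2170) = (307 - 79571)*(29595 + 2170) = -79264*31765 = -2517820960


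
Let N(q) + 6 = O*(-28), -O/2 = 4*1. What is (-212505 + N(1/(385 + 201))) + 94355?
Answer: -117932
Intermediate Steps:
O = -8 ≈ -8.0000
N(q) = 218 (N(q) = -6 - 8*(-28) = -6 + 224 = 218)
(-212505 + N(1/(385 + 201))) + 94355 = (-212505 + 218) + 94355 = -212287 + 94355 = -117932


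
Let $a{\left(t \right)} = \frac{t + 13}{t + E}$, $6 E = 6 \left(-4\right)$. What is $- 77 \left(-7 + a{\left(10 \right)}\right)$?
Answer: $\frac{1463}{6} \approx 243.83$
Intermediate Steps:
$E = -4$ ($E = \frac{6 \left(-4\right)}{6} = \frac{1}{6} \left(-24\right) = -4$)
$a{\left(t \right)} = \frac{13 + t}{-4 + t}$ ($a{\left(t \right)} = \frac{t + 13}{t - 4} = \frac{13 + t}{-4 + t}$)
$- 77 \left(-7 + a{\left(10 \right)}\right) = - 77 \left(-7 + \frac{13 + 10}{-4 + 10}\right) = - 77 \left(-7 + \frac{1}{6} \cdot 23\right) = - 77 \left(-7 + \frac{23}{6}\right) = \left(-77\right) \left(- \frac{19}{6}\right) = \frac{1463}{6}$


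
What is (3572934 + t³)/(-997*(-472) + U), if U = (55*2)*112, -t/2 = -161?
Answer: 18479591/241452 ≈ 76.535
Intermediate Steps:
t = 322 (t = -2*(-161) = 322)
U = 12320 (U = 110*112 = 12320)
(3572934 + t³)/(-997*(-472) + U) = (3572934 + 322³)/(-997*(-472) + 12320) = (3572934 + 33386248)/(470584 + 12320) = 36959182/482904 = 36959182*(1/482904) = 18479591/241452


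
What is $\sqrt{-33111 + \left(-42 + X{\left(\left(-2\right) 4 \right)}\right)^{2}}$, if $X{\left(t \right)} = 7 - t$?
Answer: $3 i \sqrt{3598} \approx 179.95 i$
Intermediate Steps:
$\sqrt{-33111 + \left(-42 + X{\left(\left(-2\right) 4 \right)}\right)^{2}} = \sqrt{-33111 + \left(-42 - \left(-7 - 8\right)\right)^{2}} = \sqrt{-33111 + \left(-42 + \left(7 - -8\right)\right)^{2}} = \sqrt{-33111 + \left(-42 + \left(7 + 8\right)\right)^{2}} = \sqrt{-33111 + \left(-42 + 15\right)^{2}} = \sqrt{-33111 + \left(-27\right)^{2}} = \sqrt{-33111 + 729} = \sqrt{-32382} = 3 i \sqrt{3598}$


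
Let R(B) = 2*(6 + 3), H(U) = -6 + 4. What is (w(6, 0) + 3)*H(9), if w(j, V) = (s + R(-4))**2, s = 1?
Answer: -728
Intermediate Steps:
H(U) = -2
R(B) = 18 (R(B) = 2*9 = 18)
w(j, V) = 361 (w(j, V) = (1 + 18)**2 = 19**2 = 361)
(w(6, 0) + 3)*H(9) = (361 + 3)*(-2) = 364*(-2) = -728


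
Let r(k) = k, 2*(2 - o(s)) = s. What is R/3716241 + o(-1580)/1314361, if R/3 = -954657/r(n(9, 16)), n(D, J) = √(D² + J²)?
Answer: 792/1314361 - 954657*√337/417457739 ≈ -0.041378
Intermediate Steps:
o(s) = 2 - s/2
R = -2863971*√337/337 (R = 3*(-954657/√(9² + 16²)) = 3*(-954657/√(81 + 256)) = 3*(-954657*√337/337) = -2863971*√337/337 ≈ -1.5601e+5)
R/3716241 + o(-1580)/1314361 = -2863971*√337/337/3716241 + (2 - ½*(-1580))/1314361 = -2863971*√337/337*(1/3716241) + (2 + 790)*(1/1314361) = -954657*√337/417457739 + 792*(1/1314361) = -954657*√337/417457739 + 792/1314361 = 792/1314361 - 954657*√337/417457739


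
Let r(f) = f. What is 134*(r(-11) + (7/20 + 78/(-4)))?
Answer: -40401/10 ≈ -4040.1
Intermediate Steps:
134*(r(-11) + (7/20 + 78/(-4))) = 134*(-11 + (7/20 + 78/(-4))) = 134*(-11 + (7*(1/20) + 78*(-¼))) = 134*(-11 + (7/20 - 39/2)) = 134*(-11 - 383/20) = 134*(-603/20) = -40401/10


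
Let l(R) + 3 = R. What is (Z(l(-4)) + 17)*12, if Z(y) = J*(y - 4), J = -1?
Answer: 336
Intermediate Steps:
l(R) = -3 + R
Z(y) = 4 - y (Z(y) = -(y - 4) = -(-4 + y) = 4 - y)
(Z(l(-4)) + 17)*12 = ((4 - (-3 - 4)) + 17)*12 = ((4 - 1*(-7)) + 17)*12 = ((4 + 7) + 17)*12 = (11 + 17)*12 = 28*12 = 336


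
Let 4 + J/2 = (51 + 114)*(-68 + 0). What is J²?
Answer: 503912704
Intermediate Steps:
J = -22448 (J = -8 + 2*((51 + 114)*(-68 + 0)) = -8 + 2*(165*(-68)) = -8 + 2*(-11220) = -8 - 22440 = -22448)
J² = (-22448)² = 503912704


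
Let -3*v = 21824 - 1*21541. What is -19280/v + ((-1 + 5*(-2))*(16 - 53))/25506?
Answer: 1475382221/7218198 ≈ 204.40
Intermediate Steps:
v = -283/3 (v = -(21824 - 1*21541)/3 = -(21824 - 21541)/3 = -⅓*283 = -283/3 ≈ -94.333)
-19280/v + ((-1 + 5*(-2))*(16 - 53))/25506 = -19280/(-283/3) + ((-1 + 5*(-2))*(16 - 53))/25506 = -19280*(-3/283) + ((-1 - 10)*(-37))*(1/25506) = 57840/283 - 11*(-37)*(1/25506) = 57840/283 + 407*(1/25506) = 57840/283 + 407/25506 = 1475382221/7218198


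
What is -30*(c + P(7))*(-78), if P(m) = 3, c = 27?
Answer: 70200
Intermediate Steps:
-30*(c + P(7))*(-78) = -30*(27 + 3)*(-78) = -30*30*(-78) = -900*(-78) = 70200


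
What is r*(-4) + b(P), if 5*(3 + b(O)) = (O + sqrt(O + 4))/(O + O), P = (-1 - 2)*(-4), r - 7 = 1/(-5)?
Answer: -451/15 ≈ -30.067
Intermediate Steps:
r = 34/5 (r = 7 + 1/(-5) = 7 - 1/5 = 34/5 ≈ 6.8000)
P = 12 (P = -3*(-4) = 12)
b(O) = -3 + (O + sqrt(4 + O))/(10*O) (b(O) = -3 + ((O + sqrt(O + 4))/(O + O))/5 = -3 + ((O + sqrt(4 + O))/((2*O)))/5 = -3 + ((O + sqrt(4 + O))*(1/(2*O)))/5 = -3 + ((O + sqrt(4 + O))/(2*O))/5 = -3 + (O + sqrt(4 + O))/(10*O))
r*(-4) + b(P) = (34/5)*(-4) + (1/10)*(sqrt(4 + 12) - 29*12)/12 = -136/5 + (1/10)*(1/12)*(sqrt(16) - 348) = -136/5 + (1/10)*(1/12)*(4 - 348) = -136/5 + (1/10)*(1/12)*(-344) = -136/5 - 43/15 = -451/15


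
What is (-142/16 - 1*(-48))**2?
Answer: 97969/64 ≈ 1530.8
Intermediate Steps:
(-142/16 - 1*(-48))**2 = (-142*1/16 + 48)**2 = (-71/8 + 48)**2 = (313/8)**2 = 97969/64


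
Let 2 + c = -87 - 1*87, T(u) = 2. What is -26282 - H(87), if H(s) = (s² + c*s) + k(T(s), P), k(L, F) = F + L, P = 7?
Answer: -18548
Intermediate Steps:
c = -176 (c = -2 + (-87 - 1*87) = -2 + (-87 - 87) = -2 - 174 = -176)
H(s) = 9 + s² - 176*s (H(s) = (s² - 176*s) + (7 + 2) = (s² - 176*s) + 9 = 9 + s² - 176*s)
-26282 - H(87) = -26282 - (9 + 87² - 176*87) = -26282 - (9 + 7569 - 15312) = -26282 - 1*(-7734) = -26282 + 7734 = -18548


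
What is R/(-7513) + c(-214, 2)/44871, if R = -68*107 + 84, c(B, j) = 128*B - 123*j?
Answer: 115067938/337115823 ≈ 0.34133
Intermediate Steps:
c(B, j) = -123*j + 128*B
R = -7192 (R = -7276 + 84 = -7192)
R/(-7513) + c(-214, 2)/44871 = -7192/(-7513) + (-123*2 + 128*(-214))/44871 = -7192*(-1/7513) + (-246 - 27392)*(1/44871) = 7192/7513 - 27638*1/44871 = 7192/7513 - 27638/44871 = 115067938/337115823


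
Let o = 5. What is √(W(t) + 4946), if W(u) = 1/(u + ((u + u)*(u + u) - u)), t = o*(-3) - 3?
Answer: √6410017/36 ≈ 70.328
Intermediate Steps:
t = -18 (t = 5*(-3) - 3 = -15 - 3 = -18)
W(u) = 1/(4*u²) (W(u) = 1/(u + ((2*u)*(2*u) - u)) = 1/(u + (4*u² - u)) = 1/(u + (-u + 4*u²)) = 1/(4*u²))
√(W(t) + 4946) = √((¼)/(-18)² + 4946) = √((¼)*(1/324) + 4946) = √(1/1296 + 4946) = √(6410017/1296) = √6410017/36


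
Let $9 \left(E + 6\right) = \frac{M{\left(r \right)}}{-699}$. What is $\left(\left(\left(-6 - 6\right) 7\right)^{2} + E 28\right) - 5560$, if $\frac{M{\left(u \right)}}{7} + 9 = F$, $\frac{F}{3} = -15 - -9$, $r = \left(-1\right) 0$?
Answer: $\frac{309620}{233} \approx 1328.8$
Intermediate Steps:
$r = 0$
$F = -18$ ($F = 3 \left(-15 - -9\right) = 3 \left(-15 + 9\right) = 3 \left(-6\right) = -18$)
$M{\left(u \right)} = -189$ ($M{\left(u \right)} = -63 + 7 \left(-18\right) = -63 - 126 = -189$)
$E = - \frac{1391}{233}$ ($E = -6 + \frac{\left(-189\right) \frac{1}{-699}}{9} = -6 + \frac{\left(-189\right) \left(- \frac{1}{699}\right)}{9} = -6 + \frac{1}{9} \cdot \frac{63}{233} = -6 + \frac{7}{233} = - \frac{1391}{233} \approx -5.97$)
$\left(\left(\left(-6 - 6\right) 7\right)^{2} + E 28\right) - 5560 = \left(\left(\left(-6 - 6\right) 7\right)^{2} - \frac{38948}{233}\right) - 5560 = \left(\left(\left(-12\right) 7\right)^{2} - \frac{38948}{233}\right) - 5560 = \left(\left(-84\right)^{2} - \frac{38948}{233}\right) - 5560 = \left(7056 - \frac{38948}{233}\right) - 5560 = \frac{1605100}{233} - 5560 = \frac{309620}{233}$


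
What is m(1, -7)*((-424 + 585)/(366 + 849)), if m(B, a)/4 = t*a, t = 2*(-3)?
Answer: 9016/405 ≈ 22.262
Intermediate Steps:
t = -6
m(B, a) = -24*a (m(B, a) = 4*(-6*a) = -24*a)
m(1, -7)*((-424 + 585)/(366 + 849)) = (-24*(-7))*((-424 + 585)/(366 + 849)) = 168*(161/1215) = 9016/405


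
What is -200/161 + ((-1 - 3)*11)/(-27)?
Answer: 1684/4347 ≈ 0.38739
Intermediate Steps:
-200/161 + ((-1 - 3)*11)/(-27) = -200*1/161 - 4*11*(-1/27) = -200/161 - 44*(-1/27) = -200/161 + 44/27 = 1684/4347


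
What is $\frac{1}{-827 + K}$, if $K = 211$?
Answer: $- \frac{1}{616} \approx -0.0016234$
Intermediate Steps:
$\frac{1}{-827 + K} = \frac{1}{-827 + 211} = \frac{1}{-616} = - \frac{1}{616}$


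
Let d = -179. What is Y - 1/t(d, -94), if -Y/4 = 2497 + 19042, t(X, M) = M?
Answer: -8098663/94 ≈ -86156.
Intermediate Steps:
Y = -86156 (Y = -4*(2497 + 19042) = -4*21539 = -86156)
Y - 1/t(d, -94) = -86156 - 1/(-94) = -86156 - 1*(-1/94) = -86156 + 1/94 = -8098663/94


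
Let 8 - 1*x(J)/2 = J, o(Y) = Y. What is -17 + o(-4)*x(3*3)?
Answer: -9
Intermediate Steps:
x(J) = 16 - 2*J
-17 + o(-4)*x(3*3) = -17 - 4*(16 - 6*3) = -17 - 4*(16 - 2*9) = -17 - 4*(16 - 18) = -17 - 4*(-2) = -17 + 8 = -9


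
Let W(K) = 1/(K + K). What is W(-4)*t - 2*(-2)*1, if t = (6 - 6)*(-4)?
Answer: 4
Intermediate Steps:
t = 0 (t = 0*(-4) = 0)
W(K) = 1/(2*K)
W(-4)*t - 2*(-2)*1 = ((½)/(-4))*0 - 2*(-2)*1 = ((½)*(-¼))*0 + 4*1 = -⅛*0 + 4 = 0 + 4 = 4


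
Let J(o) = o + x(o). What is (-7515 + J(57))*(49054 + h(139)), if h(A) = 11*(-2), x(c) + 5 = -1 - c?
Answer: -368769672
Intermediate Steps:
x(c) = -6 - c (x(c) = -5 + (-1 - c) = -6 - c)
J(o) = -6 (J(o) = o + (-6 - o) = -6)
h(A) = -22
(-7515 + J(57))*(49054 + h(139)) = (-7515 - 6)*(49054 - 22) = -7521*49032 = -368769672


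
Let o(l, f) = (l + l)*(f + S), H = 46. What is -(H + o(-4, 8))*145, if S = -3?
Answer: -870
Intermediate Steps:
o(l, f) = 2*l*(-3 + f) (o(l, f) = (l + l)*(f - 3) = (2*l)*(-3 + f) = 2*l*(-3 + f))
-(H + o(-4, 8))*145 = -(46 + 2*(-4)*(-3 + 8))*145 = -(46 + 2*(-4)*5)*145 = -(46 - 40)*145 = -6*145 = -1*870 = -870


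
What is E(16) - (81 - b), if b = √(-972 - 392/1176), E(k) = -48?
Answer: -129 + I*√8751/3 ≈ -129.0 + 31.182*I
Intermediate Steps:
b = I*√8751/3 (b = √(-972 - 392*1/1176) = √(-972 - ⅓) = √(-2917/3) = I*√8751/3 ≈ 31.182*I)
E(16) - (81 - b) = -48 - (81 - I*√8751/3) = -48 + (-81 + I*√8751/3) = -129 + I*√8751/3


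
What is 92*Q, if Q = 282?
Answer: 25944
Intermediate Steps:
92*Q = 92*282 = 25944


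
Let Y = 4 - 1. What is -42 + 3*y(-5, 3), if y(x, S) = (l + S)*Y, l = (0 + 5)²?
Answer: 210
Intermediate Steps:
l = 25 (l = 5² = 25)
Y = 3
y(x, S) = 75 + 3*S (y(x, S) = (25 + S)*3 = 75 + 3*S)
-42 + 3*y(-5, 3) = -42 + 3*(75 + 3*3) = -42 + 3*(75 + 9) = -42 + 3*84 = -42 + 252 = 210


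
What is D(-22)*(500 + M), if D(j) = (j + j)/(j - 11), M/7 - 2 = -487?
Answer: -3860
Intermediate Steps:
M = -3395 (M = 14 + 7*(-487) = 14 - 3409 = -3395)
D(j) = 2*j/(-11 + j) (D(j) = (2*j)/(-11 + j) = 2*j/(-11 + j))
D(-22)*(500 + M) = (2*(-22)/(-11 - 22))*(500 - 3395) = (2*(-22)/(-33))*(-2895) = (2*(-22)*(-1/33))*(-2895) = (4/3)*(-2895) = -3860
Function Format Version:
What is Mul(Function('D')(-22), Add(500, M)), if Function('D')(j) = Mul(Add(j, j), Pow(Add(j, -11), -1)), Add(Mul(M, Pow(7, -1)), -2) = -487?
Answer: -3860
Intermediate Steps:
M = -3395 (M = Add(14, Mul(7, -487)) = Add(14, -3409) = -3395)
Function('D')(j) = Mul(2, j, Pow(Add(-11, j), -1)) (Function('D')(j) = Mul(Mul(2, j), Pow(Add(-11, j), -1)) = Mul(2, j, Pow(Add(-11, j), -1)))
Mul(Function('D')(-22), Add(500, M)) = Mul(Mul(2, -22, Pow(Add(-11, -22), -1)), Add(500, -3395)) = Mul(Mul(2, -22, Pow(-33, -1)), -2895) = Mul(Mul(2, -22, Rational(-1, 33)), -2895) = Mul(Rational(4, 3), -2895) = -3860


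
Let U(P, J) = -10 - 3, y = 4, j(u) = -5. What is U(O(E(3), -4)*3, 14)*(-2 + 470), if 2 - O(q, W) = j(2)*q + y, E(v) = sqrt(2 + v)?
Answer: -6084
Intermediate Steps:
O(q, W) = -2 + 5*q (O(q, W) = 2 - (-5*q + 4) = 2 - (4 - 5*q) = 2 + (-4 + 5*q) = -2 + 5*q)
U(P, J) = -13
U(O(E(3), -4)*3, 14)*(-2 + 470) = -13*(-2 + 470) = -13*468 = -6084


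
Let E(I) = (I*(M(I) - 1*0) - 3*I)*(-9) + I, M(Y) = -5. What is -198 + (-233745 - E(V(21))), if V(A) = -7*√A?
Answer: -233943 + 511*√21 ≈ -2.3160e+5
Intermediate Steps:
E(I) = 73*I (E(I) = (I*(-5 - 1*0) - 3*I)*(-9) + I = (I*(-5 + 0) - 3*I)*(-9) + I = (I*(-5) - 3*I)*(-9) + I = (-5*I - 3*I)*(-9) + I = -8*I*(-9) + I = 72*I + I = 73*I)
-198 + (-233745 - E(V(21))) = -198 + (-233745 - 73*(-7*√21)) = -198 + (-233745 - (-511)*√21) = -198 + (-233745 + 511*√21) = -233943 + 511*√21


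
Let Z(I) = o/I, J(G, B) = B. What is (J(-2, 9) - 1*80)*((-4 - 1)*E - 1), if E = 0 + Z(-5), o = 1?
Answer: 0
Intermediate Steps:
Z(I) = 1/I
E = -1/5 (E = 0 + 1/(-5) = 0 - 1/5 = -1/5 ≈ -0.20000)
(J(-2, 9) - 1*80)*((-4 - 1)*E - 1) = (9 - 1*80)*((-4 - 1)*(-1/5) - 1) = (9 - 80)*(-5*(-1/5) - 1) = -71*(1 - 1) = -71*0 = 0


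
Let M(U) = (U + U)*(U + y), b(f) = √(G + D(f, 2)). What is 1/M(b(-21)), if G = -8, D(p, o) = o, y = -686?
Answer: -1/941204 + 343*I*√6/2823612 ≈ -1.0625e-6 + 0.00029755*I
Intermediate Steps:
b(f) = I*√6 (b(f) = √(-8 + 2) = √(-6) = I*√6)
M(U) = 2*U*(-686 + U) (M(U) = (U + U)*(U - 686) = (2*U)*(-686 + U) = 2*U*(-686 + U))
1/M(b(-21)) = 1/(2*(I*√6)*(-686 + I*√6)) = 1/(2*I*√6*(-686 + I*√6)) = -I*√6/(12*(-686 + I*√6))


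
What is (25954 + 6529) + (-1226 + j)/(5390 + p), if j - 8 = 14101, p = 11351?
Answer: 543810786/16741 ≈ 32484.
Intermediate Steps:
j = 14109 (j = 8 + 14101 = 14109)
(25954 + 6529) + (-1226 + j)/(5390 + p) = (25954 + 6529) + (-1226 + 14109)/(5390 + 11351) = 32483 + 12883/16741 = 543810786/16741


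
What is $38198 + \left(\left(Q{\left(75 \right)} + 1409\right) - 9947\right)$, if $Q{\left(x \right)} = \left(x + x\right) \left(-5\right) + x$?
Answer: $28985$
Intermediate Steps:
$Q{\left(x \right)} = - 9 x$ ($Q{\left(x \right)} = 2 x \left(-5\right) + x = - 10 x + x = - 9 x$)
$38198 + \left(\left(Q{\left(75 \right)} + 1409\right) - 9947\right) = 38198 + \left(\left(\left(-9\right) 75 + 1409\right) - 9947\right) = 38198 + \left(\left(-675 + 1409\right) - 9947\right) = 38198 + \left(734 - 9947\right) = 38198 - 9213 = 28985$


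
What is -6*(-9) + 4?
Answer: 58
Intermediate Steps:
-6*(-9) + 4 = 54 + 4 = 58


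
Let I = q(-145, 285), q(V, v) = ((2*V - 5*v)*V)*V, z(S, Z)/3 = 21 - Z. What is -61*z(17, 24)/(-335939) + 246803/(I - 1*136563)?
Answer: -102781499479/12159123307282 ≈ -0.0084530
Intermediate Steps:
z(S, Z) = 63 - 3*Z (z(S, Z) = 3*(21 - Z) = 63 - 3*Z)
q(V, v) = V²*(-5*v + 2*V) (q(V, v) = ((-5*v + 2*V)*V)*V = (V*(-5*v + 2*V))*V = V²*(-5*v + 2*V))
I = -36057875 (I = (-145)²*(-5*285 + 2*(-145)) = 21025*(-1425 - 290) = 21025*(-1715) = -36057875)
-61*z(17, 24)/(-335939) + 246803/(I - 1*136563) = -61*(63 - 3*24)/(-335939) + 246803/(-36057875 - 1*136563) = -61*(63 - 72)*(-1/335939) + 246803/(-36057875 - 136563) = -61*(-9)*(-1/335939) + 246803/(-36194438) = 549*(-1/335939) + 246803*(-1/36194438) = -549/335939 - 246803/36194438 = -102781499479/12159123307282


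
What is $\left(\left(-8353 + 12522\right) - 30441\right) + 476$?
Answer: $-25796$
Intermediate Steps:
$\left(\left(-8353 + 12522\right) - 30441\right) + 476 = \left(4169 - 30441\right) + 476 = -26272 + 476 = -25796$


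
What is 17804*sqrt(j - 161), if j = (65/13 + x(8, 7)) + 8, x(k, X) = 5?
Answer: 17804*I*sqrt(143) ≈ 2.1291e+5*I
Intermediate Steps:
j = 18 (j = (65/13 + 5) + 8 = (65*(1/13) + 5) + 8 = (5 + 5) + 8 = 10 + 8 = 18)
17804*sqrt(j - 161) = 17804*sqrt(18 - 161) = 17804*sqrt(-143) = 17804*(I*sqrt(143)) = 17804*I*sqrt(143)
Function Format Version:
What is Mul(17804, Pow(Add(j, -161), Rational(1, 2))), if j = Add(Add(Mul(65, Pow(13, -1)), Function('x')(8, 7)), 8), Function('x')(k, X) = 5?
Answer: Mul(17804, I, Pow(143, Rational(1, 2))) ≈ Mul(2.1291e+5, I)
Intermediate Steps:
j = 18 (j = Add(Add(Mul(65, Pow(13, -1)), 5), 8) = Add(Add(Mul(65, Rational(1, 13)), 5), 8) = Add(Add(5, 5), 8) = Add(10, 8) = 18)
Mul(17804, Pow(Add(j, -161), Rational(1, 2))) = Mul(17804, Pow(Add(18, -161), Rational(1, 2))) = Mul(17804, Pow(-143, Rational(1, 2))) = Mul(17804, Mul(I, Pow(143, Rational(1, 2)))) = Mul(17804, I, Pow(143, Rational(1, 2)))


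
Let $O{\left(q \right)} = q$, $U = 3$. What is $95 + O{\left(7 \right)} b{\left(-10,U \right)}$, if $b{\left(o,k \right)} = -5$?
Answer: $60$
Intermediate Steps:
$95 + O{\left(7 \right)} b{\left(-10,U \right)} = 95 + 7 \left(-5\right) = 95 - 35 = 60$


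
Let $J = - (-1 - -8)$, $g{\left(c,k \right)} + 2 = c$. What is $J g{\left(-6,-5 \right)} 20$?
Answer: $1120$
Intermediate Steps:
$g{\left(c,k \right)} = -2 + c$
$J = -7$ ($J = - (-1 + 8) = \left(-1\right) 7 = -7$)
$J g{\left(-6,-5 \right)} 20 = - 7 \left(-2 - 6\right) 20 = \left(-7\right) \left(-8\right) 20 = 56 \cdot 20 = 1120$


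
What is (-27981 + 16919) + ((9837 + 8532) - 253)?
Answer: 7054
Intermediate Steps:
(-27981 + 16919) + ((9837 + 8532) - 253) = -11062 + (18369 - 253) = -11062 + 18116 = 7054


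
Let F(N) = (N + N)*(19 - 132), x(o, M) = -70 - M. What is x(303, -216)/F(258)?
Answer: -73/29154 ≈ -0.0025039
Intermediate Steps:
F(N) = -226*N (F(N) = (2*N)*(-113) = -226*N)
x(303, -216)/F(258) = (-70 - 1*(-216))/((-226*258)) = (-70 + 216)/(-58308) = 146*(-1/58308) = -73/29154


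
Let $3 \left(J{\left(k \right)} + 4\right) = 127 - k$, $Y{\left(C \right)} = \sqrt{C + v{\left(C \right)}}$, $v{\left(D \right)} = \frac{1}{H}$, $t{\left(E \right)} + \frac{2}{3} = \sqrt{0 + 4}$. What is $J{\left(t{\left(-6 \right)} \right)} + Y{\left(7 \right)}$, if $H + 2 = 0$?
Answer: $\frac{341}{9} + \frac{\sqrt{26}}{2} \approx 40.438$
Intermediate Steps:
$H = -2$ ($H = -2 + 0 = -2$)
$t{\left(E \right)} = \frac{4}{3}$ ($t{\left(E \right)} = - \frac{2}{3} + \sqrt{0 + 4} = - \frac{2}{3} + \sqrt{4} = - \frac{2}{3} + 2 = \frac{4}{3}$)
$v{\left(D \right)} = - \frac{1}{2}$ ($v{\left(D \right)} = \frac{1}{-2} = - \frac{1}{2}$)
$Y{\left(C \right)} = \sqrt{- \frac{1}{2} + C}$ ($Y{\left(C \right)} = \sqrt{C - \frac{1}{2}} = \sqrt{- \frac{1}{2} + C}$)
$J{\left(k \right)} = \frac{115}{3} - \frac{k}{3}$ ($J{\left(k \right)} = -4 + \frac{127 - k}{3} = -4 - \left(- \frac{127}{3} + \frac{k}{3}\right) = \frac{115}{3} - \frac{k}{3}$)
$J{\left(t{\left(-6 \right)} \right)} + Y{\left(7 \right)} = \left(\frac{115}{3} - \frac{4}{9}\right) + \frac{\sqrt{-2 + 4 \cdot 7}}{2} = \left(\frac{115}{3} - \frac{4}{9}\right) + \frac{\sqrt{-2 + 28}}{2} = \frac{341}{9} + \frac{\sqrt{26}}{2}$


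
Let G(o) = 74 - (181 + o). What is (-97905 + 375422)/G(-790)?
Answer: 277517/683 ≈ 406.32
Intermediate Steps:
G(o) = -107 - o (G(o) = 74 + (-181 - o) = -107 - o)
(-97905 + 375422)/G(-790) = (-97905 + 375422)/(-107 - 1*(-790)) = 277517/(-107 + 790) = 277517/683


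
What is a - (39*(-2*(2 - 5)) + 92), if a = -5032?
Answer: -5358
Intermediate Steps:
a - (39*(-2*(2 - 5)) + 92) = -5032 - (39*(-2*(2 - 5)) + 92) = -5032 - (39*(-2*(-3)) + 92) = -5032 - (39*6 + 92) = -5032 - (234 + 92) = -5032 - 1*326 = -5032 - 326 = -5358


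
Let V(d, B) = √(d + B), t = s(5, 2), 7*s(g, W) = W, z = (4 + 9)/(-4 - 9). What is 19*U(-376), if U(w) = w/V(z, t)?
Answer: 7144*I*√35/5 ≈ 8452.9*I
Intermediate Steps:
z = -1 (z = 13/(-13) = 13*(-1/13) = -1)
s(g, W) = W/7
t = 2/7 (t = (⅐)*2 = 2/7 ≈ 0.28571)
V(d, B) = √(B + d)
U(w) = -I*w*√35/5 (U(w) = w/(√(2/7 - 1)) = w/(√(-5/7)) = w/((I*√35/7)) = w*(-I*√35/5) = -I*w*√35/5)
19*U(-376) = 19*(-⅕*I*(-376)*√35) = 19*(376*I*√35/5) = 7144*I*√35/5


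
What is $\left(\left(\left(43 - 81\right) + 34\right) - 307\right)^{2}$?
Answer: $96721$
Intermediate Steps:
$\left(\left(\left(43 - 81\right) + 34\right) - 307\right)^{2} = \left(\left(-38 + 34\right) - 307\right)^{2} = \left(-4 - 307\right)^{2} = \left(-311\right)^{2} = 96721$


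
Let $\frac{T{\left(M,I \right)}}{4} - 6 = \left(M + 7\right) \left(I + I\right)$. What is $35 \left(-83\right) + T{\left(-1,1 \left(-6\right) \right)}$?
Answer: $-3169$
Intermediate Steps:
$T{\left(M,I \right)} = 24 + 8 I \left(7 + M\right)$ ($T{\left(M,I \right)} = 24 + 4 \left(M + 7\right) \left(I + I\right) = 24 + 4 \left(7 + M\right) 2 I = 24 + 4 \cdot 2 I \left(7 + M\right) = 24 + 8 I \left(7 + M\right)$)
$35 \left(-83\right) + T{\left(-1,1 \left(-6\right) \right)} = 35 \left(-83\right) + \left(24 + 56 \cdot 1 \left(-6\right) + 8 \cdot 1 \left(-6\right) \left(-1\right)\right) = -2905 + \left(24 + 56 \left(-6\right) + 8 \left(-6\right) \left(-1\right)\right) = -2905 + \left(24 - 336 + 48\right) = -2905 - 264 = -3169$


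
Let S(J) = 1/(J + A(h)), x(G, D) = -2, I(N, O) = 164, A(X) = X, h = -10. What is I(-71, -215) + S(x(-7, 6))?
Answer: 1967/12 ≈ 163.92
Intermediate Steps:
S(J) = 1/(-10 + J) (S(J) = 1/(J - 10) = 1/(-10 + J))
I(-71, -215) + S(x(-7, 6)) = 164 + 1/(-10 - 2) = 164 + 1/(-12) = 164 - 1/12 = 1967/12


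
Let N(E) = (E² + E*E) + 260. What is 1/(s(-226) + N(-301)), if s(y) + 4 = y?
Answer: 1/181232 ≈ 5.5178e-6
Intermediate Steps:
N(E) = 260 + 2*E² (N(E) = (E² + E²) + 260 = 2*E² + 260 = 260 + 2*E²)
s(y) = -4 + y
1/(s(-226) + N(-301)) = 1/((-4 - 226) + (260 + 2*(-301)²)) = 1/(-230 + (260 + 2*90601)) = 1/(-230 + (260 + 181202)) = 1/(-230 + 181462) = 1/181232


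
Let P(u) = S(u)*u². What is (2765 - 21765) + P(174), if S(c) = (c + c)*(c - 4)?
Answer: 1791109160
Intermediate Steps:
S(c) = 2*c*(-4 + c) (S(c) = (2*c)*(-4 + c) = 2*c*(-4 + c))
P(u) = 2*u³*(-4 + u) (P(u) = (2*u*(-4 + u))*u² = 2*u³*(-4 + u))
(2765 - 21765) + P(174) = (2765 - 21765) + 2*174³*(-4 + 174) = -19000 + 2*5268024*170 = -19000 + 1791128160 = 1791109160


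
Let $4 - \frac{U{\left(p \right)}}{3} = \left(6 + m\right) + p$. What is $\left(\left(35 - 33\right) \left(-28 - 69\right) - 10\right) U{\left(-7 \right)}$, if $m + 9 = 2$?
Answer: $-7344$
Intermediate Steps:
$m = -7$ ($m = -9 + 2 = -7$)
$U{\left(p \right)} = 15 - 3 p$ ($U{\left(p \right)} = 12 - 3 \left(\left(6 - 7\right) + p\right) = 12 - 3 \left(-1 + p\right) = 12 - \left(-3 + 3 p\right) = 15 - 3 p$)
$\left(\left(35 - 33\right) \left(-28 - 69\right) - 10\right) U{\left(-7 \right)} = \left(\left(35 - 33\right) \left(-28 - 69\right) - 10\right) \left(15 - -21\right) = \left(2 \left(-97\right) - 10\right) \left(15 + 21\right) = \left(-194 - 10\right) 36 = \left(-204\right) 36 = -7344$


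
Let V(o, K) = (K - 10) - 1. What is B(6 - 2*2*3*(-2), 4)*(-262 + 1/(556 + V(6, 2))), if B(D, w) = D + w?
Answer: -4872642/547 ≈ -8907.9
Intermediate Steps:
V(o, K) = -11 + K (V(o, K) = (-10 + K) - 1 = -11 + K)
B(6 - 2*2*3*(-2), 4)*(-262 + 1/(556 + V(6, 2))) = ((6 - 2*2*3*(-2)) + 4)*(-262 + 1/(556 + (-11 + 2))) = ((6 - 12*(-2)) + 4)*(-262 + 1/(556 - 9)) = ((6 - 2*(-12)) + 4)*(-262 + 1/547) = ((6 + 24) + 4)*(-262 + 1/547) = (30 + 4)*(-143313/547) = 34*(-143313/547) = -4872642/547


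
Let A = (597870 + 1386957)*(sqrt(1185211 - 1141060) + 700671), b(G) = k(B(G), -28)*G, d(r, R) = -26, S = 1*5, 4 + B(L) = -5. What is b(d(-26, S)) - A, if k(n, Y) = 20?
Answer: -1390710719437 - 1984827*sqrt(44151) ≈ -1.3911e+12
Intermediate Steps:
B(L) = -9 (B(L) = -4 - 5 = -9)
S = 5
b(G) = 20*G
A = 1390710718917 + 1984827*sqrt(44151) (A = 1984827*(sqrt(44151) + 700671) = 1984827*(700671 + sqrt(44151)) = 1390710718917 + 1984827*sqrt(44151) ≈ 1.3911e+12)
b(d(-26, S)) - A = 20*(-26) - (1390710718917 + 1984827*sqrt(44151)) = -520 + (-1390710718917 - 1984827*sqrt(44151)) = -1390710719437 - 1984827*sqrt(44151)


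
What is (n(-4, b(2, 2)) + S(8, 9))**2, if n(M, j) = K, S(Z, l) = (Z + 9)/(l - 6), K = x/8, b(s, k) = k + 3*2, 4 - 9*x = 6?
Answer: 41209/1296 ≈ 31.797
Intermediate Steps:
x = -2/9 (x = 4/9 - 1/9*6 = 4/9 - 2/3 = -2/9 ≈ -0.22222)
b(s, k) = 6 + k (b(s, k) = k + 6 = 6 + k)
K = -1/36 (K = -2/9/8 = -2/9*1/8 = -1/36 ≈ -0.027778)
S(Z, l) = (9 + Z)/(-6 + l)
n(M, j) = -1/36
(n(-4, b(2, 2)) + S(8, 9))**2 = (-1/36 + (9 + 8)/(-6 + 9))**2 = (-1/36 + 17/3)**2 = (203/36)**2 = 41209/1296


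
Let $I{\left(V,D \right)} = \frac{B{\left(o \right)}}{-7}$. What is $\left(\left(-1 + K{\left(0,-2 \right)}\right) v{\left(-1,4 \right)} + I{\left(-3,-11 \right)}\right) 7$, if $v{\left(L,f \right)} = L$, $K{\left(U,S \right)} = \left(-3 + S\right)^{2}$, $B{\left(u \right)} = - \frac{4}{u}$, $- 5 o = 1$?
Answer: $-188$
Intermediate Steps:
$o = - \frac{1}{5}$ ($o = \left(- \frac{1}{5}\right) 1 = - \frac{1}{5} \approx -0.2$)
$I{\left(V,D \right)} = - \frac{20}{7}$ ($I{\left(V,D \right)} = \frac{\left(-4\right) \frac{1}{- \frac{1}{5}}}{-7} = \left(-4\right) \left(-5\right) \left(- \frac{1}{7}\right) = 20 \left(- \frac{1}{7}\right) = - \frac{20}{7}$)
$\left(\left(-1 + K{\left(0,-2 \right)}\right) v{\left(-1,4 \right)} + I{\left(-3,-11 \right)}\right) 7 = \left(\left(-1 + \left(-3 - 2\right)^{2}\right) \left(-1\right) - \frac{20}{7}\right) 7 = \left(\left(-1 + \left(-5\right)^{2}\right) \left(-1\right) - \frac{20}{7}\right) 7 = \left(\left(-1 + 25\right) \left(-1\right) - \frac{20}{7}\right) 7 = \left(24 \left(-1\right) - \frac{20}{7}\right) 7 = \left(-24 - \frac{20}{7}\right) 7 = \left(- \frac{188}{7}\right) 7 = -188$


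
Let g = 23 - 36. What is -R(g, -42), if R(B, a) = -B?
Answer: -13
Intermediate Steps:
g = -13
-R(g, -42) = -(-1)*(-13) = -1*13 = -13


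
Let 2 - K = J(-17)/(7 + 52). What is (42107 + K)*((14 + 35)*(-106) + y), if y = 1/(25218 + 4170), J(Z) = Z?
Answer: -94807325113352/433473 ≈ -2.1872e+8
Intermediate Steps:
y = 1/29388 ≈ 3.4028e-5
K = 135/59 (K = 2 - (-17)/(7 + 52) = 2 - (-17)/59 = 2 - 1*(-17/59) = 2 + 17/59 = 135/59 ≈ 2.2881)
(42107 + K)*((14 + 35)*(-106) + y) = (42107 + 135/59)*((14 + 35)*(-106) + 1/29388) = 2484448*(49*(-106) + 1/29388)/59 = 2484448*(-5194 + 1/29388)/59 = (2484448/59)*(-152641271/29388) = -94807325113352/433473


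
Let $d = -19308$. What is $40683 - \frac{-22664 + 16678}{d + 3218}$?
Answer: $\frac{327291742}{8045} \approx 40683.0$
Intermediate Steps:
$40683 - \frac{-22664 + 16678}{d + 3218} = 40683 - \frac{-22664 + 16678}{-19308 + 3218} = 40683 - - \frac{5986}{-16090} = 40683 - \left(-5986\right) \left(- \frac{1}{16090}\right) = 40683 - \frac{2993}{8045} = \frac{327291742}{8045}$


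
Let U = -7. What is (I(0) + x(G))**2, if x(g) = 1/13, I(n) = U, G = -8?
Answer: 8100/169 ≈ 47.929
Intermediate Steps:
I(n) = -7
x(g) = 1/13
(I(0) + x(G))**2 = (-7 + 1/13)**2 = (-90/13)**2 = 8100/169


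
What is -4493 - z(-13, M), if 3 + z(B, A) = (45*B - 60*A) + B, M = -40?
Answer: -6292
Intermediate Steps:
z(B, A) = -3 - 60*A + 46*B (z(B, A) = -3 + ((45*B - 60*A) + B) = -3 + ((-60*A + 45*B) + B) = -3 + (-60*A + 46*B) = -3 - 60*A + 46*B)
-4493 - z(-13, M) = -4493 - (-3 - 60*(-40) + 46*(-13)) = -4493 - (-3 + 2400 - 598) = -4493 - 1*1799 = -4493 - 1799 = -6292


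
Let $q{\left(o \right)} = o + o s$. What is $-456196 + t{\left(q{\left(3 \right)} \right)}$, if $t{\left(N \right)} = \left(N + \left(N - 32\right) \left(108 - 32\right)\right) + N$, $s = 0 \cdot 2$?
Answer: $-458394$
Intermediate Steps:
$s = 0$
$q{\left(o \right)} = o$ ($q{\left(o \right)} = o + o 0 = o + 0 = o$)
$t{\left(N \right)} = -2432 + 78 N$ ($t{\left(N \right)} = \left(N + \left(-32 + N\right) 76\right) + N = \left(N + \left(-2432 + 76 N\right)\right) + N = \left(-2432 + 77 N\right) + N = -2432 + 78 N$)
$-456196 + t{\left(q{\left(3 \right)} \right)} = -456196 + \left(-2432 + 78 \cdot 3\right) = -456196 + \left(-2432 + 234\right) = -456196 - 2198 = -458394$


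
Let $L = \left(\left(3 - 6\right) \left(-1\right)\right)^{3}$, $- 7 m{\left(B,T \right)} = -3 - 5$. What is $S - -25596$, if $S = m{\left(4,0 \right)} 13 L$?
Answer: $\frac{181980}{7} \approx 25997.0$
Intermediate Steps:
$m{\left(B,T \right)} = \frac{8}{7}$ ($m{\left(B,T \right)} = - \frac{-3 - 5}{7} = \left(- \frac{1}{7}\right) \left(-8\right) = \frac{8}{7}$)
$L = 27$ ($L = \left(\left(3 - 6\right) \left(-1\right)\right)^{3} = \left(\left(-3\right) \left(-1\right)\right)^{3} = 3^{3} = 27$)
$S = \frac{2808}{7}$ ($S = \frac{8}{7} \cdot 13 \cdot 27 = \frac{104}{7} \cdot 27 = \frac{2808}{7} \approx 401.14$)
$S - -25596 = \frac{2808}{7} - -25596 = \frac{2808}{7} + 25596 = \frac{181980}{7}$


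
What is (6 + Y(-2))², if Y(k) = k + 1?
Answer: 25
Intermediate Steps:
Y(k) = 1 + k
(6 + Y(-2))² = (6 + (1 - 2))² = (6 - 1)² = 5² = 25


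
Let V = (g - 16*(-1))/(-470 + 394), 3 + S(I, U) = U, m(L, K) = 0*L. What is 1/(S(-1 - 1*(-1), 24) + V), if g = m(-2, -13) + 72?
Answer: 19/377 ≈ 0.050398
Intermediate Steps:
m(L, K) = 0
S(I, U) = -3 + U
g = 72 (g = 0 + 72 = 72)
V = -22/19 (V = (72 - 16*(-1))/(-470 + 394) = (72 + 16)/(-76) = 88*(-1/76) = -22/19 ≈ -1.1579)
1/(S(-1 - 1*(-1), 24) + V) = 1/((-3 + 24) - 22/19) = 1/(21 - 22/19) = 1/(377/19) = 19/377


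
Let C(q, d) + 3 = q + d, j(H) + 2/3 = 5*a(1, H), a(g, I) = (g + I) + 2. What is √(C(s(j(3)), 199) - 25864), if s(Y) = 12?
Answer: 2*I*√6414 ≈ 160.17*I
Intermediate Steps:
a(g, I) = 2 + I + g (a(g, I) = (I + g) + 2 = 2 + I + g)
j(H) = 43/3 + 5*H (j(H) = -⅔ + 5*(2 + H + 1) = -⅔ + 5*(3 + H) = -⅔ + (15 + 5*H) = 43/3 + 5*H)
C(q, d) = -3 + d + q (C(q, d) = -3 + (q + d) = -3 + (d + q) = -3 + d + q)
√(C(s(j(3)), 199) - 25864) = √((-3 + 199 + 12) - 25864) = √(208 - 25864) = √(-25656) = 2*I*√6414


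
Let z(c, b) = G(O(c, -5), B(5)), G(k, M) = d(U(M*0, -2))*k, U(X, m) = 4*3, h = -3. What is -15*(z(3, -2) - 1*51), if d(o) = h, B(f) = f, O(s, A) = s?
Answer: 900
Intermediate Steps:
U(X, m) = 12
d(o) = -3
G(k, M) = -3*k
z(c, b) = -3*c
-15*(z(3, -2) - 1*51) = -15*(-3*3 - 1*51) = -15*(-9 - 51) = -15*(-60) = 900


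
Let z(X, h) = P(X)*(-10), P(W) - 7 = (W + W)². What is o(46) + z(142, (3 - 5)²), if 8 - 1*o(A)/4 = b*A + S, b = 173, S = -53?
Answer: -838218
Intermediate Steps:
P(W) = 7 + 4*W² (P(W) = 7 + (W + W)² = 7 + (2*W)² = 7 + 4*W²)
o(A) = 244 - 692*A (o(A) = 32 - 4*(173*A - 53) = 32 - 4*(-53 + 173*A) = 32 + (212 - 692*A) = 244 - 692*A)
z(X, h) = -70 - 40*X² (z(X, h) = (7 + 4*X²)*(-10) = -70 - 40*X²)
o(46) + z(142, (3 - 5)²) = (244 - 692*46) + (-70 - 40*142²) = (244 - 31832) + (-70 - 40*20164) = -31588 + (-70 - 806560) = -31588 - 806630 = -838218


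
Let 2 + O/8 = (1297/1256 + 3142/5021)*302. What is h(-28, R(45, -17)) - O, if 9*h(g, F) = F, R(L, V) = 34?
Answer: -28286128036/7094673 ≈ -3987.0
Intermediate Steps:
h(g, F) = F/9
O = 3145881126/788297 (O = -16 + 8*((1297/1256 + 3142/5021)*302) = -16 + 8*((10458589/6306376)*302) = -16 + 8*(1579246939/3153188) = -16 + 3158493878/788297 = 3145881126/788297 ≈ 3990.7)
h(-28, R(45, -17)) - O = (1/9)*34 - 1*3145881126/788297 = 34/9 - 3145881126/788297 = -28286128036/7094673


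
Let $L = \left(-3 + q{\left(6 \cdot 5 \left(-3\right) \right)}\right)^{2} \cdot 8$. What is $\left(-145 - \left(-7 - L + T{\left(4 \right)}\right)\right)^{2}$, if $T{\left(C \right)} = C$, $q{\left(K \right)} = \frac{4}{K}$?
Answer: $\frac{18878210404}{4100625} \approx 4603.7$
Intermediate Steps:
$L = \frac{150152}{2025}$ ($L = \left(-3 + \frac{4}{6 \cdot 5 \left(-3\right)}\right)^{2} \cdot 8 = \left(-3 + \frac{4}{30 \left(-3\right)}\right)^{2} \cdot 8 = \left(-3 + \frac{4}{-90}\right)^{2} \cdot 8 = \left(-3 + 4 \left(- \frac{1}{90}\right)\right)^{2} \cdot 8 = \left(-3 - \frac{2}{45}\right)^{2} \cdot 8 = \left(- \frac{137}{45}\right)^{2} \cdot 8 = \frac{18769}{2025} \cdot 8 = \frac{150152}{2025} \approx 74.149$)
$\left(-145 - \left(-7 - L + T{\left(4 \right)}\right)\right)^{2} = \left(-145 + \left(\frac{150152}{2025} - \left(4 - 7\right)\right)\right)^{2} = \left(-145 + \left(\frac{150152}{2025} - -3\right)\right)^{2} = \left(-145 + \left(\frac{150152}{2025} + 3\right)\right)^{2} = \left(-145 + \frac{156227}{2025}\right)^{2} = \left(- \frac{137398}{2025}\right)^{2} = \frac{18878210404}{4100625}$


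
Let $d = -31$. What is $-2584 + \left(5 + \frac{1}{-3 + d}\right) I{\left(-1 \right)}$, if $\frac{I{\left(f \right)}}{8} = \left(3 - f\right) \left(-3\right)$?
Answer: $- \frac{52040}{17} \approx -3061.2$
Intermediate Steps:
$I{\left(f \right)} = -72 + 24 f$ ($I{\left(f \right)} = 8 \left(3 - f\right) \left(-3\right) = 8 \left(-9 + 3 f\right) = -72 + 24 f$)
$-2584 + \left(5 + \frac{1}{-3 + d}\right) I{\left(-1 \right)} = -2584 + \left(5 + \frac{1}{-3 - 31}\right) \left(-72 + 24 \left(-1\right)\right) = -2584 + \left(5 + \frac{1}{-34}\right) \left(-72 - 24\right) = -2584 + \left(5 - \frac{1}{34}\right) \left(-96\right) = -2584 + \frac{169}{34} \left(-96\right) = -2584 - \frac{8112}{17} = - \frac{52040}{17}$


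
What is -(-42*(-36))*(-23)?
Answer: 34776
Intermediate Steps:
-(-42*(-36))*(-23) = -1512*(-23) = -1*(-34776) = 34776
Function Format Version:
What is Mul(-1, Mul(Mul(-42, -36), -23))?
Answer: 34776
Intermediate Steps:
Mul(-1, Mul(Mul(-42, -36), -23)) = Mul(-1, Mul(1512, -23)) = Mul(-1, -34776) = 34776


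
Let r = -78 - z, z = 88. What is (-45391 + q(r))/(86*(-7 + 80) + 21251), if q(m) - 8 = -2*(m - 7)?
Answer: -45037/27529 ≈ -1.6360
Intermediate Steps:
r = -166 (r = -78 - 1*88 = -78 - 88 = -166)
q(m) = 22 - 2*m (q(m) = 8 - 2*(m - 7) = 8 - 2*(-7 + m) = 8 + (14 - 2*m) = 22 - 2*m)
(-45391 + q(r))/(86*(-7 + 80) + 21251) = (-45391 + (22 - 2*(-166)))/(86*(-7 + 80) + 21251) = (-45391 + (22 + 332))/(86*73 + 21251) = (-45391 + 354)/(6278 + 21251) = -45037/27529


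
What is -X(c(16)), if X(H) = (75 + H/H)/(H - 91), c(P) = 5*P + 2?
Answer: 76/9 ≈ 8.4444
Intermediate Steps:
c(P) = 2 + 5*P
X(H) = 76/(-91 + H) (X(H) = (75 + 1)/(-91 + H) = 76/(-91 + H))
-X(c(16)) = -76/(-91 + (2 + 5*16)) = -76/(-91 + (2 + 80)) = -76/(-91 + 82) = -76/(-9) = -76*(-1)/9 = -1*(-76/9) = 76/9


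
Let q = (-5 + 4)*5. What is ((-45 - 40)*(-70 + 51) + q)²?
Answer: 2592100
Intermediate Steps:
q = -5 (q = -1*5 = -5)
((-45 - 40)*(-70 + 51) + q)² = ((-45 - 40)*(-70 + 51) - 5)² = (-85*(-19) - 5)² = (1615 - 5)² = 1610² = 2592100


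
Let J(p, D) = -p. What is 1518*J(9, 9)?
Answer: -13662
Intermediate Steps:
1518*J(9, 9) = 1518*(-1*9) = 1518*(-9) = -13662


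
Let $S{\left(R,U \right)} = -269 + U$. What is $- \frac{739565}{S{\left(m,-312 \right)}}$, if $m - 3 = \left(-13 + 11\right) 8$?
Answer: $\frac{739565}{581} \approx 1272.9$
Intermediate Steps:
$m = -13$ ($m = 3 + \left(-13 + 11\right) 8 = 3 - 16 = -13$)
$- \frac{739565}{S{\left(m,-312 \right)}} = - \frac{739565}{-269 - 312} = - \frac{739565}{-581} = \left(-739565\right) \left(- \frac{1}{581}\right) = \frac{739565}{581}$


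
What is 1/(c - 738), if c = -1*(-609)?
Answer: -1/129 ≈ -0.0077519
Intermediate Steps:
c = 609
1/(c - 738) = 1/(609 - 738) = 1/(-129) = -1/129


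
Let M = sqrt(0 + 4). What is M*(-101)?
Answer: -202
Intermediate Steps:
M = 2 (M = sqrt(4) = 2)
M*(-101) = 2*(-101) = -202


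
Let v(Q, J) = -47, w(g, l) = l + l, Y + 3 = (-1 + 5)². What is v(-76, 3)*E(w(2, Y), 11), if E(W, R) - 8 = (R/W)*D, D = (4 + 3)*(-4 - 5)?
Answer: 22795/26 ≈ 876.73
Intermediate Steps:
Y = 13 (Y = -3 + (-1 + 5)² = -3 + 4² = -3 + 16 = 13)
D = -63 (D = 7*(-9) = -63)
w(g, l) = 2*l
E(W, R) = 8 - 63*R/W (E(W, R) = 8 + (R/W)*(-63) = 8 - 63*R/W)
v(-76, 3)*E(w(2, Y), 11) = -47*(8 - 63*11/2*13) = -47*(8 - 63*11/26) = -47*(8 - 63*11*1/26) = -47*(8 - 693/26) = -47*(-485/26) = 22795/26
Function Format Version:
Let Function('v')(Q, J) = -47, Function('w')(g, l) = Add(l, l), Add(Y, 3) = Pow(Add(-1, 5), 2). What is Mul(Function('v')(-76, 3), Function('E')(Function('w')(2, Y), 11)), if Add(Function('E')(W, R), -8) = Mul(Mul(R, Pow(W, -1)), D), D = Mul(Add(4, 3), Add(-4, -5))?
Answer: Rational(22795, 26) ≈ 876.73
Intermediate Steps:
Y = 13 (Y = Add(-3, Pow(Add(-1, 5), 2)) = Add(-3, Pow(4, 2)) = Add(-3, 16) = 13)
D = -63 (D = Mul(7, -9) = -63)
Function('w')(g, l) = Mul(2, l)
Function('E')(W, R) = Add(8, Mul(-63, R, Pow(W, -1))) (Function('E')(W, R) = Add(8, Mul(Mul(R, Pow(W, -1)), -63)) = Add(8, Mul(-63, R, Pow(W, -1))))
Mul(Function('v')(-76, 3), Function('E')(Function('w')(2, Y), 11)) = Mul(-47, Add(8, Mul(-63, 11, Pow(Mul(2, 13), -1)))) = Mul(-47, Add(8, Mul(-63, 11, Pow(26, -1)))) = Mul(-47, Add(8, Mul(-63, 11, Rational(1, 26)))) = Mul(-47, Add(8, Rational(-693, 26))) = Mul(-47, Rational(-485, 26)) = Rational(22795, 26)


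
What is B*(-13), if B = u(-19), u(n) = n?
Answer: 247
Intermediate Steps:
B = -19
B*(-13) = -19*(-13) = 247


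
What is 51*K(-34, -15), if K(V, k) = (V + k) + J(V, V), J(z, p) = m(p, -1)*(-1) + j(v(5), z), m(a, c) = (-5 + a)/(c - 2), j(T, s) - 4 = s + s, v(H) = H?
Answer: -6426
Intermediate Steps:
j(T, s) = 4 + 2*s (j(T, s) = 4 + (s + s) = 4 + 2*s)
m(a, c) = (-5 + a)/(-2 + c)
J(z, p) = 7/3 + 2*z + p/3 (J(z, p) = ((-5 + p)/(-2 - 1))*(-1) + (4 + 2*z) = ((-5 + p)/(-3))*(-1) + (4 + 2*z) = -(-5 + p)/3*(-1) + (4 + 2*z) = (5/3 - p/3)*(-1) + (4 + 2*z) = (-5/3 + p/3) + (4 + 2*z) = 7/3 + 2*z + p/3)
K(V, k) = 7/3 + k + 10*V/3 (K(V, k) = (V + k) + (7/3 + 2*V + V/3) = (V + k) + (7/3 + 7*V/3) = 7/3 + k + 10*V/3)
51*K(-34, -15) = 51*(7/3 - 15 + (10/3)*(-34)) = 51*(7/3 - 15 - 340/3) = 51*(-126) = -6426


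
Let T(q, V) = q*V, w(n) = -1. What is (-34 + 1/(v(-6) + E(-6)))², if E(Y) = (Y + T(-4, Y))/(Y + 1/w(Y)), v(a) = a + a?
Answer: 12075625/10404 ≈ 1160.7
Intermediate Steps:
v(a) = 2*a
T(q, V) = V*q
E(Y) = -3*Y/(-1 + Y) (E(Y) = (Y + Y*(-4))/(Y + 1/(-1)) = (Y - 4*Y)/(Y - 1) = (-3*Y)/(-1 + Y) = -3*Y/(-1 + Y))
(-34 + 1/(v(-6) + E(-6)))² = (-34 + 1/(2*(-6) + 3*(-6)/(1 - 1*(-6))))² = (-34 + 1/(-12 + 3*(-6)/(1 + 6)))² = (-34 + 1/(-12 + 3*(-6)/7))² = (-34 + 1/(-12 + 3*(-6)*(⅐)))² = (-34 + 1/(-12 - 18/7))² = (-34 + 1/(-102/7))² = (-34 - 7/102)² = (-3475/102)² = 12075625/10404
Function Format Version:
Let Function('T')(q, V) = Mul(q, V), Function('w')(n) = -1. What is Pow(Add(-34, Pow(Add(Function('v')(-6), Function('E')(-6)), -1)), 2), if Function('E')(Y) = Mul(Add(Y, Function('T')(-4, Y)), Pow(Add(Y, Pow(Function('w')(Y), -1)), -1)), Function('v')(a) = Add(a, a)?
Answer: Rational(12075625, 10404) ≈ 1160.7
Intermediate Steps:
Function('v')(a) = Mul(2, a)
Function('T')(q, V) = Mul(V, q)
Function('E')(Y) = Mul(-3, Y, Pow(Add(-1, Y), -1)) (Function('E')(Y) = Mul(Add(Y, Mul(Y, -4)), Pow(Add(Y, Pow(-1, -1)), -1)) = Mul(Add(Y, Mul(-4, Y)), Pow(Add(Y, -1), -1)) = Mul(Mul(-3, Y), Pow(Add(-1, Y), -1)) = Mul(-3, Y, Pow(Add(-1, Y), -1)))
Pow(Add(-34, Pow(Add(Function('v')(-6), Function('E')(-6)), -1)), 2) = Pow(Add(-34, Pow(Add(Mul(2, -6), Mul(3, -6, Pow(Add(1, Mul(-1, -6)), -1))), -1)), 2) = Pow(Add(-34, Pow(Add(-12, Mul(3, -6, Pow(Add(1, 6), -1))), -1)), 2) = Pow(Add(-34, Pow(Add(-12, Mul(3, -6, Pow(7, -1))), -1)), 2) = Pow(Add(-34, Pow(Add(-12, Mul(3, -6, Rational(1, 7))), -1)), 2) = Pow(Add(-34, Pow(Add(-12, Rational(-18, 7)), -1)), 2) = Pow(Add(-34, Pow(Rational(-102, 7), -1)), 2) = Pow(Add(-34, Rational(-7, 102)), 2) = Pow(Rational(-3475, 102), 2) = Rational(12075625, 10404)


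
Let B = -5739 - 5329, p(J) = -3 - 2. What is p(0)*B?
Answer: 55340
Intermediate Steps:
p(J) = -5
B = -11068
p(0)*B = -5*(-11068) = 55340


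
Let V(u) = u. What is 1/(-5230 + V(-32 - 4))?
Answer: -1/5266 ≈ -0.00018990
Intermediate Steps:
1/(-5230 + V(-32 - 4)) = 1/(-5230 + (-32 - 4)) = 1/(-5230 - 36) = 1/(-5266) = -1/5266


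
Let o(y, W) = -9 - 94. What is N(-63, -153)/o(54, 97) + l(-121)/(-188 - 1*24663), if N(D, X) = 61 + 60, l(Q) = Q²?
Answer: -4514994/2559653 ≈ -1.7639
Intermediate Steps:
N(D, X) = 121
o(y, W) = -103
N(-63, -153)/o(54, 97) + l(-121)/(-188 - 1*24663) = 121/(-103) + (-121)²/(-188 - 1*24663) = 121*(-1/103) + 14641/(-188 - 24663) = -121/103 + 14641/(-24851) = -121/103 + 14641*(-1/24851) = -121/103 - 14641/24851 = -4514994/2559653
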